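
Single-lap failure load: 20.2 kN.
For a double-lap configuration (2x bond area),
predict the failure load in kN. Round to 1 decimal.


Failure load = 20.2 * 2 = 40.4 kN

40.4


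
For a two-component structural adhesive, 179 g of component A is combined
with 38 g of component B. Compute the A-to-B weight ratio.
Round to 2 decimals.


Weight ratio A:B = 179 / 38
= 4.71

4.71


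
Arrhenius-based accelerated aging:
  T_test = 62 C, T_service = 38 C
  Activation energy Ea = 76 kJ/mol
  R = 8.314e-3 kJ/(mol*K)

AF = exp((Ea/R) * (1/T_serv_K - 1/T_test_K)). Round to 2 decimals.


T_test_K = 335.15, T_serv_K = 311.15
AF = exp((76/8.314e-3) * (1/311.15 - 1/335.15))
= 8.20

8.20


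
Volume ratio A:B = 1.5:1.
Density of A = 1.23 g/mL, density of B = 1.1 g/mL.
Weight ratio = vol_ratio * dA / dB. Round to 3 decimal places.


Wt ratio = 1.5 * 1.23 / 1.1
= 1.677

1.677


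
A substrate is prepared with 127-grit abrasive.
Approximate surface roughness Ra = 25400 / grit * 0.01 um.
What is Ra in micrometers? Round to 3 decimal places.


Ra = 25400 / 127 * 0.01 = 2.000 um

2.000


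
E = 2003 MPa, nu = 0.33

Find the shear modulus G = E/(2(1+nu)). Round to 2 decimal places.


G = 2003 / (2 * 1.33)
= 753.01 MPa

753.01


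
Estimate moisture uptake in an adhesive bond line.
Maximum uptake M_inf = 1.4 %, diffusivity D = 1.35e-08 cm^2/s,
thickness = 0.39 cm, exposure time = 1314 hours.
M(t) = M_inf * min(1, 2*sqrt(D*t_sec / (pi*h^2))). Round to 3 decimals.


Convert time: 1314 h = 4730400 s
ratio = min(1, 2*sqrt(1.35e-08*4730400/(pi*0.39^2)))
= 0.731150
M(t) = 1.4 * 0.731150 = 1.024%

1.024


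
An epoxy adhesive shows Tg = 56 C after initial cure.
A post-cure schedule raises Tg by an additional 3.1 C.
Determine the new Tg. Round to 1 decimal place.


New Tg = 56 + 3.1
= 59.1 C

59.1


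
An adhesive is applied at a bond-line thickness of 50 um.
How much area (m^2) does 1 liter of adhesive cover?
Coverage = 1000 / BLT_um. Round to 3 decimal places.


Coverage = 1000 / 50 = 20.000 m^2

20.000


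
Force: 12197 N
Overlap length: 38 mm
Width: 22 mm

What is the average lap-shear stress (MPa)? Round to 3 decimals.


Average shear stress = F / (overlap * width)
= 12197 / (38 * 22)
= 14.590 MPa

14.590


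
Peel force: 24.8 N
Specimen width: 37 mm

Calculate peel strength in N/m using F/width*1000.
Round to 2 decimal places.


Peel strength = 24.8 / 37 * 1000 = 670.27 N/m

670.27


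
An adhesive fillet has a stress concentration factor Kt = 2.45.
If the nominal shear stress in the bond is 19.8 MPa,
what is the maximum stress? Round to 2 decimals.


Max stress = 19.8 * 2.45 = 48.51 MPa

48.51


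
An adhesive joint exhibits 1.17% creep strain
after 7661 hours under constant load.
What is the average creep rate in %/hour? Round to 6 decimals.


Creep rate = strain / time
= 1.17 / 7661
= 0.000153 %/h

0.000153


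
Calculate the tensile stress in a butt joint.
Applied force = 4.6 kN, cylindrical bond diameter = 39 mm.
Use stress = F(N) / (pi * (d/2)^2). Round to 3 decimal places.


A = pi * 19.5^2 = 1194.5906 mm^2
sigma = 4600.0 / 1194.5906 = 3.851 MPa

3.851


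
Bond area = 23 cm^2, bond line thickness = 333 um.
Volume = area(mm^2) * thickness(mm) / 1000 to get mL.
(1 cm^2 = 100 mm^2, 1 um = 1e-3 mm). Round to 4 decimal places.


area_mm2 = 23 * 100 = 2300
blt_mm = 333 * 1e-3 = 0.333
vol_mm3 = 2300 * 0.333 = 765.9
vol_mL = 765.9 / 1000 = 0.7659 mL

0.7659


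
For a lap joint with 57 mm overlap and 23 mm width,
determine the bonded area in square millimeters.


Area = 57 * 23 = 1311 mm^2

1311


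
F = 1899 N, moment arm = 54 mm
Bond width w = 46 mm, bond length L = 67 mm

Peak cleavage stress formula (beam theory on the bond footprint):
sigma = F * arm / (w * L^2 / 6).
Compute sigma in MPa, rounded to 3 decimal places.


sigma = (1899 * 54) / (46 * 4489 / 6)
= 102546 * 6 / 206494
= 615276 / 206494
= 2.980 MPa

2.980


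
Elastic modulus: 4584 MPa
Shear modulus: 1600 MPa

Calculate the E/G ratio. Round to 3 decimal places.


E / G = 4584 / 1600 = 2.865

2.865


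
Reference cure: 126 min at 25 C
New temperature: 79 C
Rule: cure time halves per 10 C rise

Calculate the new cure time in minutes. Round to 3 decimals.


factor = 2^((79-25)/10) = 42.2243
t_new = 126 / 42.2243 = 2.984 min

2.984


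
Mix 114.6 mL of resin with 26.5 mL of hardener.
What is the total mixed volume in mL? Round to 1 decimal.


Total = 114.6 + 26.5 = 141.1 mL

141.1


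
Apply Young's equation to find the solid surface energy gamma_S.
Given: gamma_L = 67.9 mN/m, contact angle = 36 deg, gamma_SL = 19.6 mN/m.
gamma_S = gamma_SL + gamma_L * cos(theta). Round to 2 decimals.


theta_rad = 36 * pi/180 = 0.628319
gamma_S = 19.6 + 67.9 * cos(0.628319)
= 74.53 mN/m

74.53


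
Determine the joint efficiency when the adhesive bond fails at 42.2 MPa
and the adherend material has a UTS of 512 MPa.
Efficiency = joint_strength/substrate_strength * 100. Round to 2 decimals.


Joint efficiency = 42.2 / 512 * 100
= 8.24%

8.24


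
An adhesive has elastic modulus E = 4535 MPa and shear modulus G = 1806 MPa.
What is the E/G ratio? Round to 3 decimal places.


E/G = 4535 / 1806 = 2.511

2.511


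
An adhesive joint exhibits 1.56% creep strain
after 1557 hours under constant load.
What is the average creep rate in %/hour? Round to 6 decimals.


Creep rate = strain / time
= 1.56 / 1557
= 0.001002 %/h

0.001002


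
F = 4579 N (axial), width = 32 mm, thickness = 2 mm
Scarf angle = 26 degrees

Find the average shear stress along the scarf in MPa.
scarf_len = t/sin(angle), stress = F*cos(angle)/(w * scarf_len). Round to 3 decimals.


scarf_len = 2/sin(26 deg) = 4.5623
cos(26 deg) = 0.898794
stress = 4579*0.898794/(32*4.5623) = 28.190 MPa

28.190


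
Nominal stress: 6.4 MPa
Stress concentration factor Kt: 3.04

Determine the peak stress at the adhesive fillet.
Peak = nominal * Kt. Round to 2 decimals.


Peak stress = 6.4 * 3.04
= 19.46 MPa

19.46


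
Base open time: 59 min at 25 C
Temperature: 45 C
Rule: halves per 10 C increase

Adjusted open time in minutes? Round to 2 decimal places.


Acceleration = 2^((45-25)/10) = 4.0000
Open time = 59 / 4.0000 = 14.75 min

14.75


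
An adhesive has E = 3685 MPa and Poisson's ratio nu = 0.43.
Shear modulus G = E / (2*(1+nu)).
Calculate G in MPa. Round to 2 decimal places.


G = 3685 / (2*(1+0.43))
= 3685 / 2.86
= 1288.46 MPa

1288.46


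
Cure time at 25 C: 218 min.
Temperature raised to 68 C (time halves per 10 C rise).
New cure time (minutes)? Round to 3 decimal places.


Acceleration factor = 2^(43/10) = 19.6983
New time = 218 / 19.6983 = 11.067 min

11.067


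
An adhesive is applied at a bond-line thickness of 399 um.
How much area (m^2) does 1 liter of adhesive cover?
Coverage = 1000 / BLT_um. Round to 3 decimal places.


Coverage = 1000 / 399 = 2.506 m^2

2.506


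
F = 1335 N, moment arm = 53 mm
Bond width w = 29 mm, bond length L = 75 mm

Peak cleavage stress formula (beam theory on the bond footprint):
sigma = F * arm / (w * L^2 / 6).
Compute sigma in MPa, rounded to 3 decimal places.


sigma = (1335 * 53) / (29 * 5625 / 6)
= 70755 * 6 / 163125
= 424530 / 163125
= 2.602 MPa

2.602


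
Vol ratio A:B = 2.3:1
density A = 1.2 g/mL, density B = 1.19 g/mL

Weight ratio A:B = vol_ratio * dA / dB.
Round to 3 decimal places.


Weight ratio = 2.3 * 1.2 / 1.19
= 2.319

2.319


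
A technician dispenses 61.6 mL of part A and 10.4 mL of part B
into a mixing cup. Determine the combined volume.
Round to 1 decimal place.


Combined volume = 61.6 + 10.4
= 72.0 mL

72.0


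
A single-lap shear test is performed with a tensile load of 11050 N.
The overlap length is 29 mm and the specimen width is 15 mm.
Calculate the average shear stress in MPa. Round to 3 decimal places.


Shear stress = F / (overlap * width)
= 11050 / (29 * 15)
= 11050 / 435
= 25.402 MPa

25.402


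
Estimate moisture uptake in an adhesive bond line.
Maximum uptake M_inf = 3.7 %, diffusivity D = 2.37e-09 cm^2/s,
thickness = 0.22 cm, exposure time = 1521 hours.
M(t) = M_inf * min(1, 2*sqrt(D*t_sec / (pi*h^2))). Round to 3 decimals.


Convert time: 1521 h = 5475600 s
ratio = min(1, 2*sqrt(2.37e-09*5475600/(pi*0.22^2)))
= 0.584282
M(t) = 3.7 * 0.584282 = 2.162%

2.162


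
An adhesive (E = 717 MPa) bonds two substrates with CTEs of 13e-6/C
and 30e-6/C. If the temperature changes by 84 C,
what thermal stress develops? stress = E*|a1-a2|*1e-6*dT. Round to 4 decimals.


Stress = 717 * |13 - 30| * 1e-6 * 84
= 1.0239 MPa

1.0239


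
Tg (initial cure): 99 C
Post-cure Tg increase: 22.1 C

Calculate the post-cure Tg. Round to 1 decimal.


Post-cure Tg = 99 + 22.1 = 121.1 C

121.1


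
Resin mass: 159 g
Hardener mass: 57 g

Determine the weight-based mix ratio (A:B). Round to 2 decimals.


Ratio = 159 / 57 = 2.79

2.79


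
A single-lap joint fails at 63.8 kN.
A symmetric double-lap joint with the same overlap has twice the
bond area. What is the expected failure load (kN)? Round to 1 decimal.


Double-lap load = 2 * 63.8 = 127.6 kN

127.6


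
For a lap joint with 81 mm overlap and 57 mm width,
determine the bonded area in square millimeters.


Area = 81 * 57 = 4617 mm^2

4617


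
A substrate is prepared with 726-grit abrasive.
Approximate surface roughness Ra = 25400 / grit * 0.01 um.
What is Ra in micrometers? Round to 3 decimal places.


Ra = 25400 / 726 * 0.01 = 0.350 um

0.350


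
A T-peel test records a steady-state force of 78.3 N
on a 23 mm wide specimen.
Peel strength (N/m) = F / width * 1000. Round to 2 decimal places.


Peel strength = 78.3 / 23 * 1000
= 3404.35 N/m

3404.35


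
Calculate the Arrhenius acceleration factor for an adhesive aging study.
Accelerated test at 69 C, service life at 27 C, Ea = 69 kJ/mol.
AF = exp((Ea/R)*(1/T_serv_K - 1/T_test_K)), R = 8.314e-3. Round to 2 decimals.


T_test = 342.15 K, T_serv = 300.15 K
Ea/R = 69 / 0.008314 = 8299.25
AF = exp(8299.25 * (1/300.15 - 1/342.15))
= 29.79

29.79


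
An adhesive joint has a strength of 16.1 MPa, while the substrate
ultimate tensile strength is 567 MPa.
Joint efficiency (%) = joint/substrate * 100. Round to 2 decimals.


Efficiency = 16.1 / 567 * 100
= 2.84%

2.84


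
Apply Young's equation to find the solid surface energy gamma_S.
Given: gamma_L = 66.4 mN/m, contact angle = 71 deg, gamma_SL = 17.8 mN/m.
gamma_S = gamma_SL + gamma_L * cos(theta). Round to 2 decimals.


theta_rad = 71 * pi/180 = 1.239184
gamma_S = 17.8 + 66.4 * cos(1.239184)
= 39.42 mN/m

39.42


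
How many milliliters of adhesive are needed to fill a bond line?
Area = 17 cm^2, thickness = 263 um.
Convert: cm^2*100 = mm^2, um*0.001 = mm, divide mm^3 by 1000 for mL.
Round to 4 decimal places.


= (17 * 100) * (263 * 0.001) / 1000
= 0.4471 mL

0.4471


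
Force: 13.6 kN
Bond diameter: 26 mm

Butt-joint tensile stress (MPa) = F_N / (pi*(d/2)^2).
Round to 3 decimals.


F_N = 13.6 * 1000 = 13600.0 N
A = pi*(13.0)^2 = 530.9292 mm^2
stress = 13600.0 / 530.9292 = 25.615 MPa

25.615


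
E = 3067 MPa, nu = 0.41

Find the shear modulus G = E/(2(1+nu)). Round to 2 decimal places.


G = 3067 / (2 * 1.41)
= 1087.59 MPa

1087.59


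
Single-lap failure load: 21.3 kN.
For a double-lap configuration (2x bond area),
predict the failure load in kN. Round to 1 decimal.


Failure load = 21.3 * 2 = 42.6 kN

42.6


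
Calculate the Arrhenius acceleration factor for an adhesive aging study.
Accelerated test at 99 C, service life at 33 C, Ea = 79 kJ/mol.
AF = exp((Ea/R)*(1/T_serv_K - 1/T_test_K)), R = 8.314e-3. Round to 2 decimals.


T_test = 372.15 K, T_serv = 306.15 K
Ea/R = 79 / 0.008314 = 9502.04
AF = exp(9502.04 * (1/306.15 - 1/372.15))
= 245.77

245.77


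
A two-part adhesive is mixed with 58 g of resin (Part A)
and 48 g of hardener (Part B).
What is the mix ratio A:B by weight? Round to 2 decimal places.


Mix ratio = mass_A / mass_B
= 58 / 48
= 1.21

1.21


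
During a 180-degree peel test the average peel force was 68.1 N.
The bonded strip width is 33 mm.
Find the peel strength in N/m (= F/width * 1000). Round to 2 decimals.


Peel strength = F/width * 1000
= 68.1 / 33 * 1000
= 2063.64 N/m

2063.64


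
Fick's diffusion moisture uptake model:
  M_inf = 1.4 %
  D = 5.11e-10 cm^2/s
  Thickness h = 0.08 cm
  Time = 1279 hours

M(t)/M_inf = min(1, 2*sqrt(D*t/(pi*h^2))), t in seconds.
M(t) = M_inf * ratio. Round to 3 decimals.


t_sec = 1279 * 3600 = 4604400
ratio = 2*sqrt(5.11e-10*4604400/(pi*0.08^2))
= min(1, 0.684167)
= 0.684167
M(t) = 1.4 * 0.684167 = 0.958 %

0.958


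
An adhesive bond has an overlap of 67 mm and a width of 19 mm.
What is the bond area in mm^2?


Bond area = overlap * width
= 67 * 19
= 1273 mm^2

1273


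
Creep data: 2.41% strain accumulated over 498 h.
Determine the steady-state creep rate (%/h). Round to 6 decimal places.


Rate = 2.41 / 498 = 0.004839 %/h

0.004839


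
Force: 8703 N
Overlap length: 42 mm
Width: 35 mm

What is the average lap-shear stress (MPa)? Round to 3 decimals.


Average shear stress = F / (overlap * width)
= 8703 / (42 * 35)
= 5.920 MPa

5.920


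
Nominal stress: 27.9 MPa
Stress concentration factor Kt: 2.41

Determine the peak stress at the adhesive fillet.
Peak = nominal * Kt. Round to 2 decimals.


Peak stress = 27.9 * 2.41
= 67.24 MPa

67.24


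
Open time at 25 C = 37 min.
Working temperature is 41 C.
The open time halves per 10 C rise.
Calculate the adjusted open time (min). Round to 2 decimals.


factor = 2^((41 - 25) / 10) = 3.0314
ot = 37 / 3.0314 = 12.21 min

12.21


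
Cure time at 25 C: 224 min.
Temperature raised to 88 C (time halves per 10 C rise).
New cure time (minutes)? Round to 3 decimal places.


Acceleration factor = 2^(63/10) = 78.7932
New time = 224 / 78.7932 = 2.843 min

2.843


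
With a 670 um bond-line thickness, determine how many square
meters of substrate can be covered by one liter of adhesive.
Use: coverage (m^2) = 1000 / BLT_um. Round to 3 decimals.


Coverage = 1000 / 670 = 1.493 m^2

1.493


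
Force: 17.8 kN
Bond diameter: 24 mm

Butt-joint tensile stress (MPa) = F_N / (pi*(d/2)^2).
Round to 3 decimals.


F_N = 17.8 * 1000 = 17800.0 N
A = pi*(12.0)^2 = 452.3893 mm^2
stress = 17800.0 / 452.3893 = 39.347 MPa

39.347


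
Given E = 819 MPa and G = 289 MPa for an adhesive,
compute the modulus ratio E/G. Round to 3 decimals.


E/G ratio = 819 / 289 = 2.834

2.834


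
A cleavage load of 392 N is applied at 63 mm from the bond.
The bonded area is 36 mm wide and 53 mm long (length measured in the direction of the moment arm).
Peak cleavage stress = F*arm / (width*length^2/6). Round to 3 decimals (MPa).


Moment = 392 * 63 = 24696 N*mm
Section modulus = 36 * 2809 / 6 = 101124 / 6 mm^3
Stress = 24696 / (101124 / 6) = 148176 / 101124
= 1.465 MPa

1.465


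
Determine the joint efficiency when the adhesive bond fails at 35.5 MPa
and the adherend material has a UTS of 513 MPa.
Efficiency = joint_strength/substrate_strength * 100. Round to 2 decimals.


Joint efficiency = 35.5 / 513 * 100
= 6.92%

6.92


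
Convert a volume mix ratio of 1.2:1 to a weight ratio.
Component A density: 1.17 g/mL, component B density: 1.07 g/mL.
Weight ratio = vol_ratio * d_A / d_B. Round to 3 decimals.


= 1.2 * 1.17 / 1.07 = 1.312

1.312


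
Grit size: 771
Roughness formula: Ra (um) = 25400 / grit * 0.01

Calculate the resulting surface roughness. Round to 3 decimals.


Ra = 25400 / 771 * 0.01
= 0.329 um

0.329


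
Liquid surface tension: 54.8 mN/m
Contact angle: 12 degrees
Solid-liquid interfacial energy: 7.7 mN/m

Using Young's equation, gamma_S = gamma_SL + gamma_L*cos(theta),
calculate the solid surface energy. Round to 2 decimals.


gamma_S = 7.7 + 54.8 * cos(12)
= 61.30 mN/m

61.30


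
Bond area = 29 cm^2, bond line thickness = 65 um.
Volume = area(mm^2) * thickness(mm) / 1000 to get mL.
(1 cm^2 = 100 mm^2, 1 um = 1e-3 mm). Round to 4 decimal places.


area_mm2 = 29 * 100 = 2900
blt_mm = 65 * 1e-3 = 0.065
vol_mm3 = 2900 * 0.065 = 188.5
vol_mL = 188.5 / 1000 = 0.1885 mL

0.1885


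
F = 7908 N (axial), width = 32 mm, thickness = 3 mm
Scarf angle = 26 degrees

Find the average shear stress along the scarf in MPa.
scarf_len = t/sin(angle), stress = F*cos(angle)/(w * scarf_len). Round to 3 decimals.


scarf_len = 3/sin(26 deg) = 6.8435
cos(26 deg) = 0.898794
stress = 7908*0.898794/(32*6.8435) = 32.456 MPa

32.456


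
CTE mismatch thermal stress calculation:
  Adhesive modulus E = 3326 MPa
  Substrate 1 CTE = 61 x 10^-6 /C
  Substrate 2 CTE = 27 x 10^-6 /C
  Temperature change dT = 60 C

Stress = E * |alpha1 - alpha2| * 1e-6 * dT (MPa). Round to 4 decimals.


delta_alpha = |61 - 27| = 34 x 10^-6/C
Stress = 3326 * 34e-6 * 60
= 6.7850 MPa

6.7850


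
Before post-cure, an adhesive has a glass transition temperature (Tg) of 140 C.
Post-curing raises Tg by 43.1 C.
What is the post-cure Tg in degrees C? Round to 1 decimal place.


Tg_post = Tg_base + delta_Tg
= 140 + 43.1
= 183.1 C

183.1


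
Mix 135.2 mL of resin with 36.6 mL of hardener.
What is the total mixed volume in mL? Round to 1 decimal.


Total = 135.2 + 36.6 = 171.8 mL

171.8


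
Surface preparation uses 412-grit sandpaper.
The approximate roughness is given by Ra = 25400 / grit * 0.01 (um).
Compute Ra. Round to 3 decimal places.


Ra = 25400 / 412 * 0.01
= 254 / 412
= 0.617 um

0.617


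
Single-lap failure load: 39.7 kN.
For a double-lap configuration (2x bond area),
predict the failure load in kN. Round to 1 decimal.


Failure load = 39.7 * 2 = 79.4 kN

79.4


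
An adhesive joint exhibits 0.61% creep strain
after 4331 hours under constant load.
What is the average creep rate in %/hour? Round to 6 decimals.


Creep rate = strain / time
= 0.61 / 4331
= 0.000141 %/h

0.000141


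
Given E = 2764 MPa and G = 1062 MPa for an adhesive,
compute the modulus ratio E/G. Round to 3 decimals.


E/G ratio = 2764 / 1062 = 2.603

2.603


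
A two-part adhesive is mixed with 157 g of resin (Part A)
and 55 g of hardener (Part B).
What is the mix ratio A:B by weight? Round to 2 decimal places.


Mix ratio = mass_A / mass_B
= 157 / 55
= 2.85

2.85


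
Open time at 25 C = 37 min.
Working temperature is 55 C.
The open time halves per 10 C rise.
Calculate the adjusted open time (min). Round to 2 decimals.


factor = 2^((55 - 25) / 10) = 8.0000
ot = 37 / 8.0000 = 4.63 min

4.63


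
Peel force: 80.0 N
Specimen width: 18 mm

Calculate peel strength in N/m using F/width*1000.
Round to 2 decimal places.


Peel strength = 80.0 / 18 * 1000 = 4444.44 N/m

4444.44


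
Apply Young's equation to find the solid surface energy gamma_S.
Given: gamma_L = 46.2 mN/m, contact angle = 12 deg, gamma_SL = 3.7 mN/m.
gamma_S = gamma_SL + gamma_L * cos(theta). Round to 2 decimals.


theta_rad = 12 * pi/180 = 0.209440
gamma_S = 3.7 + 46.2 * cos(0.209440)
= 48.89 mN/m

48.89


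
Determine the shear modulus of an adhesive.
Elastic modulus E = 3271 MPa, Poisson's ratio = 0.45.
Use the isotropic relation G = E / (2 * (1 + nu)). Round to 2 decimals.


G = 3271 / (2*(1+0.45)) = 3271 / 2.90
= 1127.93 MPa

1127.93


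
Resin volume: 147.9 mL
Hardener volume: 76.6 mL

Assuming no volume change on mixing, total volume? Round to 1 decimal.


V_total = 147.9 + 76.6 = 224.5 mL

224.5


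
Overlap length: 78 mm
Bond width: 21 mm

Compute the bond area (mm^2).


Bond area = 78 * 21 = 1638 mm^2

1638


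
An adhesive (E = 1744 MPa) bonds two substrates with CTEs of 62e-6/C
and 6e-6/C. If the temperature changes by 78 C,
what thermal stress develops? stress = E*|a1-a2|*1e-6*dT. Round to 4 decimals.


Stress = 1744 * |62 - 6| * 1e-6 * 78
= 7.6178 MPa

7.6178


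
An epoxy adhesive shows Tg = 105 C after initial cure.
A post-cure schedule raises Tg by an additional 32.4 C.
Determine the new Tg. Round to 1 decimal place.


New Tg = 105 + 32.4
= 137.4 C

137.4


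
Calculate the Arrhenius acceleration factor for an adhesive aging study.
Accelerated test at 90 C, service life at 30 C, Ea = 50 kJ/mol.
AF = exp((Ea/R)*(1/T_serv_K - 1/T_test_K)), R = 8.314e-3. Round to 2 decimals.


T_test = 363.15 K, T_serv = 303.15 K
Ea/R = 50 / 0.008314 = 6013.95
AF = exp(6013.95 * (1/303.15 - 1/363.15))
= 26.51

26.51


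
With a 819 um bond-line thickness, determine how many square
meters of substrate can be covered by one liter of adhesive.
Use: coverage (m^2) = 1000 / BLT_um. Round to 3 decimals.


Coverage = 1000 / 819 = 1.221 m^2

1.221


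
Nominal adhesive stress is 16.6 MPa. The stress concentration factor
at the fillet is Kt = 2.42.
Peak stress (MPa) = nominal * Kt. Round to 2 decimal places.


Peak = 16.6 * 2.42 = 40.17 MPa

40.17


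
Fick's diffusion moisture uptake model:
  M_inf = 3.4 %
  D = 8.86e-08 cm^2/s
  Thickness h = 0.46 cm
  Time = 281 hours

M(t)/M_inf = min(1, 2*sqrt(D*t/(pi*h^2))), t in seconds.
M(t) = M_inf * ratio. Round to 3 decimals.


t_sec = 281 * 3600 = 1011600
ratio = 2*sqrt(8.86e-08*1011600/(pi*0.46^2))
= min(1, 0.734376)
= 0.734376
M(t) = 3.4 * 0.734376 = 2.497 %

2.497


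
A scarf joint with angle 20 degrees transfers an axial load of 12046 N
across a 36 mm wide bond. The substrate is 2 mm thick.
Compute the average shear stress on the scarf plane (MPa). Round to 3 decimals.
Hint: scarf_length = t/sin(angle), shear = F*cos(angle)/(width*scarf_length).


scarf_length = 2 / sin(20 deg) = 5.8476 mm
cos(20 deg) = 0.939693
shear stress = 12046 * 0.939693 / (36 * 5.8476)
= 53.771 MPa

53.771


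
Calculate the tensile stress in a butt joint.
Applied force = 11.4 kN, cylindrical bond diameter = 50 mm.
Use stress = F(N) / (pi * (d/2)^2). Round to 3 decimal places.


A = pi * 25.0^2 = 1963.4954 mm^2
sigma = 11400.0 / 1963.4954 = 5.806 MPa

5.806


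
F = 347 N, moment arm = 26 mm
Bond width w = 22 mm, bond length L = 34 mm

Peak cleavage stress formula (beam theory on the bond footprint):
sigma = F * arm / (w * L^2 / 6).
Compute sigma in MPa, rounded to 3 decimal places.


sigma = (347 * 26) / (22 * 1156 / 6)
= 9022 * 6 / 25432
= 54132 / 25432
= 2.128 MPa

2.128


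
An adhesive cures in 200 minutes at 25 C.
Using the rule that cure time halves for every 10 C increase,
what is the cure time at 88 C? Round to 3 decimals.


Factor = 2^((88 - 25) / 10) = 78.7932
Cure time = 200 / 78.7932
= 2.538 minutes

2.538


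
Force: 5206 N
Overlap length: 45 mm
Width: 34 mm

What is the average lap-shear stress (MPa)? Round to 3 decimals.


Average shear stress = F / (overlap * width)
= 5206 / (45 * 34)
= 3.403 MPa

3.403


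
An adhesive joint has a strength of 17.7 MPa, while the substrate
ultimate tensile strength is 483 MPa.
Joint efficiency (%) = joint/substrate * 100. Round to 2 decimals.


Efficiency = 17.7 / 483 * 100
= 3.66%

3.66


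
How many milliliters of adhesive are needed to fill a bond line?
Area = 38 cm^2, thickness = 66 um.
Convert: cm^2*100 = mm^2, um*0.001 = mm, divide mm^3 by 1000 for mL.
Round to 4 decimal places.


= (38 * 100) * (66 * 0.001) / 1000
= 0.2508 mL

0.2508


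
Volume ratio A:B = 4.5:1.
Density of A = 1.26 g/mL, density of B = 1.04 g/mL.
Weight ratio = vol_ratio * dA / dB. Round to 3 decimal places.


Wt ratio = 4.5 * 1.26 / 1.04
= 5.452

5.452


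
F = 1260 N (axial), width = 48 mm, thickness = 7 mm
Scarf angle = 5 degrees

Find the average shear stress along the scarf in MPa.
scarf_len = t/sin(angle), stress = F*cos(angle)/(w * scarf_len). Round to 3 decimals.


scarf_len = 7/sin(5 deg) = 80.3160
cos(5 deg) = 0.996195
stress = 1260*0.996195/(48*80.3160) = 0.326 MPa

0.326


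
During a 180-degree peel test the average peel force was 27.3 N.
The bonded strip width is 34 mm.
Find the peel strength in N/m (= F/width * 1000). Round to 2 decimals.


Peel strength = F/width * 1000
= 27.3 / 34 * 1000
= 802.94 N/m

802.94


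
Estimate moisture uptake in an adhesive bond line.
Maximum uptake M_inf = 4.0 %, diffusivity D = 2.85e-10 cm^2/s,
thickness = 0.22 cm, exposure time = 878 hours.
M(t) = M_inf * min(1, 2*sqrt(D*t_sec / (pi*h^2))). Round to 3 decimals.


Convert time: 878 h = 3160800 s
ratio = min(1, 2*sqrt(2.85e-10*3160800/(pi*0.22^2)))
= 0.153941
M(t) = 4.0 * 0.153941 = 0.616%

0.616


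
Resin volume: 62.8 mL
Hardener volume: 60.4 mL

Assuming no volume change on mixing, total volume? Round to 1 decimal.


V_total = 62.8 + 60.4 = 123.2 mL

123.2


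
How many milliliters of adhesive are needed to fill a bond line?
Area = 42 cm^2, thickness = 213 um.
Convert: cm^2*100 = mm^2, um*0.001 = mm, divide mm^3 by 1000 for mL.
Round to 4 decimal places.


= (42 * 100) * (213 * 0.001) / 1000
= 0.8946 mL

0.8946


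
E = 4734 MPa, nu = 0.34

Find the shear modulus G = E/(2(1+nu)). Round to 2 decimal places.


G = 4734 / (2 * 1.34)
= 1766.42 MPa

1766.42


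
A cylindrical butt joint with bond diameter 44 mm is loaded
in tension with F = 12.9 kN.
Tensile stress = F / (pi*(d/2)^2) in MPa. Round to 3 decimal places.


Area = pi * (44/2)^2 = 1520.5308 mm^2
Stress = 12.9*1000 / 1520.5308
= 8.484 MPa

8.484


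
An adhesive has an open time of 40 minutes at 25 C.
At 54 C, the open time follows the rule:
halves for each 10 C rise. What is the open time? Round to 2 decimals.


Factor = 2^((54-25)/10) = 7.4643
Open time = 40 / 7.4643 = 5.36 min

5.36


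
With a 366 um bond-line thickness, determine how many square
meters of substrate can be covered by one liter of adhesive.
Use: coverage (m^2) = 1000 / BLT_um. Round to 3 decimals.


Coverage = 1000 / 366 = 2.732 m^2

2.732


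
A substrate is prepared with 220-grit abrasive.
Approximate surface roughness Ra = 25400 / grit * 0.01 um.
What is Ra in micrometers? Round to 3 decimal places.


Ra = 25400 / 220 * 0.01 = 1.155 um

1.155


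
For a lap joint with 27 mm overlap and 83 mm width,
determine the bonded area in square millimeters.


Area = 27 * 83 = 2241 mm^2

2241


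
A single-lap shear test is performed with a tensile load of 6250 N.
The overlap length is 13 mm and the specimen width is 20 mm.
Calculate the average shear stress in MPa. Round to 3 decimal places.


Shear stress = F / (overlap * width)
= 6250 / (13 * 20)
= 6250 / 260
= 24.038 MPa

24.038


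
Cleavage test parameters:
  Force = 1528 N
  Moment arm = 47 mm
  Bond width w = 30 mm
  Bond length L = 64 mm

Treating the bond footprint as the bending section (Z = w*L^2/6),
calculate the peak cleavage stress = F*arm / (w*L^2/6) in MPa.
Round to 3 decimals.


M = 1528 * 47 = 71816 N*mm
Z = 30 * 64^2 / 6 = 122880 / 6 mm^3
sigma = M / Z = 6 * 71816 / 122880 = 430896 / 122880
= 3.507 MPa

3.507


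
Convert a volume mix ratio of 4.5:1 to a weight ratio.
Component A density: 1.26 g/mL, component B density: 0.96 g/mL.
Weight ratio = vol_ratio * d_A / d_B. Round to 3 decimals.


= 4.5 * 1.26 / 0.96 = 5.906

5.906


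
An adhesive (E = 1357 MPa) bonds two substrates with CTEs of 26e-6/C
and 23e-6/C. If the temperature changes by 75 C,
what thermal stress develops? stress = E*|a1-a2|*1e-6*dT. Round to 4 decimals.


Stress = 1357 * |26 - 23| * 1e-6 * 75
= 0.3053 MPa

0.3053


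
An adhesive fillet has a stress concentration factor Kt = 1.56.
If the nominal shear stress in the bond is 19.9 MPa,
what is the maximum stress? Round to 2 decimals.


Max stress = 19.9 * 1.56 = 31.04 MPa

31.04


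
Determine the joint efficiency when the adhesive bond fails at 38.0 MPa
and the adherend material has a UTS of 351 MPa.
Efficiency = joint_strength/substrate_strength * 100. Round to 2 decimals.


Joint efficiency = 38.0 / 351 * 100
= 10.83%

10.83


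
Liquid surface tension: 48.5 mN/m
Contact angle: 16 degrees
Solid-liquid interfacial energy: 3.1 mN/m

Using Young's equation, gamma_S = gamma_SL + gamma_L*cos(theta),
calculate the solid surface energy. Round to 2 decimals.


gamma_S = 3.1 + 48.5 * cos(16)
= 49.72 mN/m

49.72


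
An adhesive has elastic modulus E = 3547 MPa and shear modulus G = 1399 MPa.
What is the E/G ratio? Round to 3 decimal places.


E/G = 3547 / 1399 = 2.535

2.535


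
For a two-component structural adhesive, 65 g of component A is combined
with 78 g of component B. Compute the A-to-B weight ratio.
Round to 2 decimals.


Weight ratio A:B = 65 / 78
= 0.83

0.83


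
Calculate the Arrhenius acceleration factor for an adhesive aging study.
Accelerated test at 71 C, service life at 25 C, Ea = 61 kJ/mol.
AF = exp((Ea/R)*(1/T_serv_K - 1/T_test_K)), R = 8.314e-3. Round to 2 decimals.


T_test = 344.15 K, T_serv = 298.15 K
Ea/R = 61 / 0.008314 = 7337.02
AF = exp(7337.02 * (1/298.15 - 1/344.15))
= 26.82

26.82


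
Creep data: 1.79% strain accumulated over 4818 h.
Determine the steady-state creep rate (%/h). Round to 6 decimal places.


Rate = 1.79 / 4818 = 0.000372 %/h

0.000372


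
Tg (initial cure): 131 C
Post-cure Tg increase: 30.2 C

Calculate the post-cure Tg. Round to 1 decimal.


Post-cure Tg = 131 + 30.2 = 161.2 C

161.2


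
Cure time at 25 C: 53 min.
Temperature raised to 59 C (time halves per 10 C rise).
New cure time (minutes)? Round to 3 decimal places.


Acceleration factor = 2^(34/10) = 10.5561
New time = 53 / 10.5561 = 5.021 min

5.021


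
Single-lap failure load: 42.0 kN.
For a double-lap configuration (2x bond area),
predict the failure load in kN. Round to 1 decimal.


Failure load = 42.0 * 2 = 84.0 kN

84.0


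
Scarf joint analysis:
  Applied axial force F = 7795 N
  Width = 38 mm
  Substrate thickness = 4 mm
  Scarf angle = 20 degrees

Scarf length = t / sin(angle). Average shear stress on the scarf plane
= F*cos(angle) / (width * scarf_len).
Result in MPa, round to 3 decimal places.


Scarf length = 4 / sin(20 deg) = 11.6952 mm
cos(20 deg) = 0.939693
Shear = 7795 * 0.939693 / (38 * 11.6952)
= 16.482 MPa

16.482


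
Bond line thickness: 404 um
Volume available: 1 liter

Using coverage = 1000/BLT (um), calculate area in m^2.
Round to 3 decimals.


1 L = 1e6 mm^3, thickness = 404 um = 0.404 mm
Area = 1e6 / 0.404 mm^2 = (1e6 / 0.404) / 1e6 m^2 = 1000 / 404 m^2
= 2.475 m^2

2.475


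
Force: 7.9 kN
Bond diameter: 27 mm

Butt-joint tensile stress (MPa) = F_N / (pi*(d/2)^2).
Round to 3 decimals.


F_N = 7.9 * 1000 = 7900.0 N
A = pi*(13.5)^2 = 572.5553 mm^2
stress = 7900.0 / 572.5553 = 13.798 MPa

13.798


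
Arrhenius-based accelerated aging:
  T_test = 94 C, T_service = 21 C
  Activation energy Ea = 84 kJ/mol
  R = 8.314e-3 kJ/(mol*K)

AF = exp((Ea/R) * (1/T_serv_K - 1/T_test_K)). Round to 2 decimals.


T_test_K = 367.15, T_serv_K = 294.15
AF = exp((84/8.314e-3) * (1/294.15 - 1/367.15))
= 924.60

924.60


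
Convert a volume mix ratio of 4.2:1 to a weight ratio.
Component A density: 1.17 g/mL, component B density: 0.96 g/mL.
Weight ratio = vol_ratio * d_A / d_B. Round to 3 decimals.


= 4.2 * 1.17 / 0.96 = 5.119

5.119


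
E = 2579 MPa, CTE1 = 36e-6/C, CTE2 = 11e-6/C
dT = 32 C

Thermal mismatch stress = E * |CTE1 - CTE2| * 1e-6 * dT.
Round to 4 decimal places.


= 2579 * 25e-6 * 32
= 2.0632 MPa

2.0632


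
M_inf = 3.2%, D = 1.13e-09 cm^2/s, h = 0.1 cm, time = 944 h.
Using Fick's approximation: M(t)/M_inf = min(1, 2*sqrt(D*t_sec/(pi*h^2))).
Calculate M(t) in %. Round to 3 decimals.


t = 3398400 s
ratio = min(1, 2*sqrt(1.13e-09*3398400/(pi*0.0100)))
= 0.699248
M(t) = 3.2 * 0.699248 = 2.238%

2.238


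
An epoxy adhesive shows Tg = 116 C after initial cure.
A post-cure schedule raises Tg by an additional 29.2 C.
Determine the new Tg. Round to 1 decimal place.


New Tg = 116 + 29.2
= 145.2 C

145.2


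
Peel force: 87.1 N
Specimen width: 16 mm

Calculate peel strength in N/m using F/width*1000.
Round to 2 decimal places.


Peel strength = 87.1 / 16 * 1000 = 5443.75 N/m

5443.75


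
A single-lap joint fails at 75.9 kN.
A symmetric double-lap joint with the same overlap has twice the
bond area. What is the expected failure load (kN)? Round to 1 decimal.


Double-lap load = 2 * 75.9 = 151.8 kN

151.8


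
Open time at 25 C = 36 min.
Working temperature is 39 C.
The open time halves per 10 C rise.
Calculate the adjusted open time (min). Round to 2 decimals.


factor = 2^((39 - 25) / 10) = 2.6390
ot = 36 / 2.6390 = 13.64 min

13.64


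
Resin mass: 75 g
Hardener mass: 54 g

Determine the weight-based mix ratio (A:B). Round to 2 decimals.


Ratio = 75 / 54 = 1.39

1.39


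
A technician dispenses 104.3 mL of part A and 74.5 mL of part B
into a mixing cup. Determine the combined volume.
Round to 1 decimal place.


Combined volume = 104.3 + 74.5
= 178.8 mL

178.8


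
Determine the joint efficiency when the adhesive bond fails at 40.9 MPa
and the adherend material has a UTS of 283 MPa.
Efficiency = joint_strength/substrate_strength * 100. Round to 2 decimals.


Joint efficiency = 40.9 / 283 * 100
= 14.45%

14.45


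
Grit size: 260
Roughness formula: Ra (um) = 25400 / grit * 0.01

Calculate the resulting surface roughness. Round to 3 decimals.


Ra = 25400 / 260 * 0.01
= 0.977 um

0.977


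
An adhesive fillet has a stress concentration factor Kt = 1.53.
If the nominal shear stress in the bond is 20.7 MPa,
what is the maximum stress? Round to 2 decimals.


Max stress = 20.7 * 1.53 = 31.67 MPa

31.67


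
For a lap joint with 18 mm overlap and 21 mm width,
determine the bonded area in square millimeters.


Area = 18 * 21 = 378 mm^2

378


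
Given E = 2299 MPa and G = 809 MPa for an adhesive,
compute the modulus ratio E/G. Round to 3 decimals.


E/G ratio = 2299 / 809 = 2.842

2.842


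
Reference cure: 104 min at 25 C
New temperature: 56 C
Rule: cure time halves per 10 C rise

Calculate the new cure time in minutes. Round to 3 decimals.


factor = 2^((56-25)/10) = 8.5742
t_new = 104 / 8.5742 = 12.129 min

12.129


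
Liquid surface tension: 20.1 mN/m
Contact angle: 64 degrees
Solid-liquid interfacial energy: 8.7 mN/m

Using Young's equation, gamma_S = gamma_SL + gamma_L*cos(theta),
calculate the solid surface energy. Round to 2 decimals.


gamma_S = 8.7 + 20.1 * cos(64)
= 17.51 mN/m

17.51


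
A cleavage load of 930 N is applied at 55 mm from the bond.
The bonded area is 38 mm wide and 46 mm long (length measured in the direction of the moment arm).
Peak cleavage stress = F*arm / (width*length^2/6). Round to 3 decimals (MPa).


Moment = 930 * 55 = 51150 N*mm
Section modulus = 38 * 2116 / 6 = 80408 / 6 mm^3
Stress = 51150 / (80408 / 6) = 306900 / 80408
= 3.817 MPa

3.817


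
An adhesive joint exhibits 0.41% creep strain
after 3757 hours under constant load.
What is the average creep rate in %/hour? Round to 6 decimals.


Creep rate = strain / time
= 0.41 / 3757
= 0.000109 %/h

0.000109


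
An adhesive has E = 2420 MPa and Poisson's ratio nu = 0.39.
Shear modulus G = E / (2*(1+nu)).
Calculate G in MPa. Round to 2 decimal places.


G = 2420 / (2*(1+0.39))
= 2420 / 2.78
= 870.50 MPa

870.50


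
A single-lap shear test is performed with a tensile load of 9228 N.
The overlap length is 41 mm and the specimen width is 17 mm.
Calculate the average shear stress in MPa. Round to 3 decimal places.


Shear stress = F / (overlap * width)
= 9228 / (41 * 17)
= 9228 / 697
= 13.240 MPa

13.240


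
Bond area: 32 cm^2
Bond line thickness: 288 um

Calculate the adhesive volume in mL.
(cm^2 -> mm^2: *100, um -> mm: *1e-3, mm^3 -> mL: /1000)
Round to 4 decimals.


V = 32*100 * 288*1e-3 / 1000
= 0.9216 mL

0.9216


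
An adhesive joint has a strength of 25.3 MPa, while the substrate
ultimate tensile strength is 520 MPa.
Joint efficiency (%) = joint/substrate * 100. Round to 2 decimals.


Efficiency = 25.3 / 520 * 100
= 4.87%

4.87


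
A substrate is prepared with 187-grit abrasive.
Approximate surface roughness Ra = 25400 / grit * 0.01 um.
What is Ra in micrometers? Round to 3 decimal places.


Ra = 25400 / 187 * 0.01 = 1.358 um

1.358


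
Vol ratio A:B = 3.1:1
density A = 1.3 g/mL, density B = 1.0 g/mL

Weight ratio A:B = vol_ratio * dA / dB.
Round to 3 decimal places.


Weight ratio = 3.1 * 1.3 / 1.0
= 4.030

4.030


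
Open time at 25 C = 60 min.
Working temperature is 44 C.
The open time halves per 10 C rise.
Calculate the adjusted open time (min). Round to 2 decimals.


factor = 2^((44 - 25) / 10) = 3.7321
ot = 60 / 3.7321 = 16.08 min

16.08


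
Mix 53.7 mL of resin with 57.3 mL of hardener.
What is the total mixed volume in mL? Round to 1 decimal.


Total = 53.7 + 57.3 = 111.0 mL

111.0


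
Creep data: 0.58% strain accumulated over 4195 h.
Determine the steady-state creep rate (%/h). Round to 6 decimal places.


Rate = 0.58 / 4195 = 0.000138 %/h

0.000138


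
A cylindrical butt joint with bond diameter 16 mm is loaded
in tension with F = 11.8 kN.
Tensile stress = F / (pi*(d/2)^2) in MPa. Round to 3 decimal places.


Area = pi * (16/2)^2 = 201.0619 mm^2
Stress = 11.8*1000 / 201.0619
= 58.688 MPa

58.688


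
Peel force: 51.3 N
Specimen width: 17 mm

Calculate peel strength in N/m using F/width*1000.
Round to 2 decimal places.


Peel strength = 51.3 / 17 * 1000 = 3017.65 N/m

3017.65


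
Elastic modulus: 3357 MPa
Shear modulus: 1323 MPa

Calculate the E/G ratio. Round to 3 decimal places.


E / G = 3357 / 1323 = 2.537

2.537


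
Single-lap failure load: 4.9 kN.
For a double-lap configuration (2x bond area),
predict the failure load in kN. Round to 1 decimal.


Failure load = 4.9 * 2 = 9.8 kN

9.8


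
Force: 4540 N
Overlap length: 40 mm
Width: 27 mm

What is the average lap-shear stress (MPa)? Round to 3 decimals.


Average shear stress = F / (overlap * width)
= 4540 / (40 * 27)
= 4.204 MPa

4.204


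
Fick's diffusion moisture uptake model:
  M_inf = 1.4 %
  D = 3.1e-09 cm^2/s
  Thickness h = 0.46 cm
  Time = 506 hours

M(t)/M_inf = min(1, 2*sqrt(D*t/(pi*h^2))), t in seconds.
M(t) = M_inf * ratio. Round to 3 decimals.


t_sec = 506 * 3600 = 1821600
ratio = 2*sqrt(3.1e-09*1821600/(pi*0.46^2))
= min(1, 0.184334)
= 0.184334
M(t) = 1.4 * 0.184334 = 0.258 %

0.258


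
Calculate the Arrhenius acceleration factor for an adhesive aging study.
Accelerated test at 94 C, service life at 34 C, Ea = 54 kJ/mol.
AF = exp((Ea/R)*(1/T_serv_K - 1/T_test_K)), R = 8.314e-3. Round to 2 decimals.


T_test = 367.15 K, T_serv = 307.15 K
Ea/R = 54 / 0.008314 = 6495.07
AF = exp(6495.07 * (1/307.15 - 1/367.15))
= 31.68

31.68


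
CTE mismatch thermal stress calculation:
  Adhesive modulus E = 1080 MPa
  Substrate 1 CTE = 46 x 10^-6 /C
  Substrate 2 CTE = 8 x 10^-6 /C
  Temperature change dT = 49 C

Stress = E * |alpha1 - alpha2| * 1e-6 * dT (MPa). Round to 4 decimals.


delta_alpha = |46 - 8| = 38 x 10^-6/C
Stress = 1080 * 38e-6 * 49
= 2.0110 MPa

2.0110


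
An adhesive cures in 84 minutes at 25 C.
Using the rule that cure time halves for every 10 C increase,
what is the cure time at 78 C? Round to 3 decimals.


Factor = 2^((78 - 25) / 10) = 39.3966
Cure time = 84 / 39.3966
= 2.132 minutes

2.132


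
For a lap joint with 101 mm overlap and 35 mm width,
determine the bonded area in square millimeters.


Area = 101 * 35 = 3535 mm^2

3535


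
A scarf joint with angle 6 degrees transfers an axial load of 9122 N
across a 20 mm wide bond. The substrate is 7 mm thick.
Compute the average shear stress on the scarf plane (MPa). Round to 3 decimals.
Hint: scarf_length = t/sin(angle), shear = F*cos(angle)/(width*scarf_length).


scarf_length = 7 / sin(6 deg) = 66.9674 mm
cos(6 deg) = 0.994522
shear stress = 9122 * 0.994522 / (20 * 66.9674)
= 6.773 MPa

6.773


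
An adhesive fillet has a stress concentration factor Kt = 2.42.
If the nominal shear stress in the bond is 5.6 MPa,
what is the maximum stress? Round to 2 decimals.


Max stress = 5.6 * 2.42 = 13.55 MPa

13.55
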